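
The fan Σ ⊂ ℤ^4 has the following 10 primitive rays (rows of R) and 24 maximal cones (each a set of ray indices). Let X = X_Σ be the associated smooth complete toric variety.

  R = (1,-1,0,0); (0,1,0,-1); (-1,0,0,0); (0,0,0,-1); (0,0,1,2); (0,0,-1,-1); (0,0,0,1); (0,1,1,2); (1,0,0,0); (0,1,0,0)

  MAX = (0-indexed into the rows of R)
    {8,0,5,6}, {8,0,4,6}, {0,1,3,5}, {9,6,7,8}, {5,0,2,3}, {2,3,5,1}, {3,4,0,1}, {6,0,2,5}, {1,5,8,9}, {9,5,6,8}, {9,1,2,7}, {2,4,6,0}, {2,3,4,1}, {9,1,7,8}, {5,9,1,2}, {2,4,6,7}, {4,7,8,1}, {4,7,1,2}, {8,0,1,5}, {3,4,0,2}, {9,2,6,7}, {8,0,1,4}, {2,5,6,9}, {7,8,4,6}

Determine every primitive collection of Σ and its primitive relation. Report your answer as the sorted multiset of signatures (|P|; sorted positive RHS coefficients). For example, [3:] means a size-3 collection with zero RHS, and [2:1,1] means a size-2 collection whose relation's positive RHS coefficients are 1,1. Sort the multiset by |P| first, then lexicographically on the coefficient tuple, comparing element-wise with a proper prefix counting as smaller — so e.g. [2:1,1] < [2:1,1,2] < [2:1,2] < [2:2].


Minimal non-faces — 12 found among 10 rays, 24 max cones:

  P={2,8}:  v_{2} + v_{8} = 0 ; sig = [2:]
  P={3,6}:  v_{3} + v_{6} = 0 ; sig = [2:]
  P={0,9}:  v_{0} + v_{9} = v_{8} ; sig = [2:1]
  P={1,6}:  v_{1} + v_{6} = v_{9} ; sig = [2:1]
  P={3,9}:  v_{3} + v_{9} = v_{1} ; sig = [2:1]
  P={4,5}:  v_{4} + v_{5} = v_{6} ; sig = [2:1]
  P={4,9}:  v_{4} + v_{9} = v_{7} ; sig = [2:1]
  P={0,7}:  v_{0} + v_{7} = v_{4} + v_{8} ; sig = [2:1,1]
  P={3,7}:  v_{3} + v_{7} = v_{1} + v_{4} ; sig = [2:1,1]
  P={3,8}:  v_{3} + v_{8} = v_{0} + v_{1} ; sig = [2:1,1]
  P={5,7}:  v_{5} + v_{7} = v_{6} + v_{9} ; sig = [2:1,1]
  P={0,1,2}:  v_{0} + v_{1} + v_{2} = v_{3} ; sig = [3:1]

Signatures (|P|; sorted positive RHS coefficients), sorted:
{ [2:] ×2,  [2:1] ×5,  [2:1,1] ×4,  [3:1] }


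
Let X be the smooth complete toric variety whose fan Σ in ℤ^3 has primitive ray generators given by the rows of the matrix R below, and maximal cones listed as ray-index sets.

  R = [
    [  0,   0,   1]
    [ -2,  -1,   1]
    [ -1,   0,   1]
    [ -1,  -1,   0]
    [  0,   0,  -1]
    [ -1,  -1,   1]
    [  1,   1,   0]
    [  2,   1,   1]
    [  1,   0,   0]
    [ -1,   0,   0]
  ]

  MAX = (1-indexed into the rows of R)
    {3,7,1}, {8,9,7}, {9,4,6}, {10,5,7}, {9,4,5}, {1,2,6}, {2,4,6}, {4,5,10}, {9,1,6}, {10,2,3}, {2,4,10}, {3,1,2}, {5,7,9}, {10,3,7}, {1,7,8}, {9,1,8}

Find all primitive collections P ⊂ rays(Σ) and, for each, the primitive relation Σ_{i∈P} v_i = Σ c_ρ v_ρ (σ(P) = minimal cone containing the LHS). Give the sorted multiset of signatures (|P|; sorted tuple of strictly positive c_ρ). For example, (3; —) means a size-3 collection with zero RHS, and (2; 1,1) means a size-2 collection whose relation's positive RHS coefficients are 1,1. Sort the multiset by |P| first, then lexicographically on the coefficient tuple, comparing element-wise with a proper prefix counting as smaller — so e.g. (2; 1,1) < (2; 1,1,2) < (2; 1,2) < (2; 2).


The 22 primitive collections of Σ (r=10, n=3):

  • {1,5}:  v_{1} + v_{5} = 0  ⟹  sig = (2; —)
  • {4,7}:  v_{4} + v_{7} = 0  ⟹  sig = (2; —)
  • {9,10}:  v_{9} + v_{10} = 0  ⟹  sig = (2; —)
  • {1,4}:  v_{1} + v_{4} = v_{6}  ⟹  sig = (2; 1)
  • {1,10}:  v_{1} + v_{10} = v_{3}  ⟹  sig = (2; 1)
  • {2,7}:  v_{2} + v_{7} = v_{3}  ⟹  sig = (2; 1)
  • {2,9}:  v_{2} + v_{9} = v_{6}  ⟹  sig = (2; 1)
  • {3,4}:  v_{3} + v_{4} = v_{2}  ⟹  sig = (2; 1)
  • {3,5}:  v_{3} + v_{5} = v_{10}  ⟹  sig = (2; 1)
  • {3,9}:  v_{3} + v_{9} = v_{1}  ⟹  sig = (2; 1)
  • {5,6}:  v_{5} + v_{6} = v_{4}  ⟹  sig = (2; 1)
  • {6,7}:  v_{6} + v_{7} = v_{1}  ⟹  sig = (2; 1)
  • {6,10}:  v_{6} + v_{10} = v_{2}  ⟹  sig = (2; 1)
  • {2,5}:  v_{2} + v_{5} = v_{4} + v_{10}  ⟹  sig = (2; 1,1)
  • {3,6}:  v_{3} + v_{6} = v_{1} + v_{2}  ⟹  sig = (2; 1,1)
  • {4,8}:  v_{4} + v_{8} = v_{1} + v_{9}  ⟹  sig = (2; 1,1)
  • {5,8}:  v_{5} + v_{8} = v_{7} + v_{9}  ⟹  sig = (2; 1,1)
  • {8,10}:  v_{8} + v_{10} = v_{1} + v_{7}  ⟹  sig = (2; 1,1)
  • {3,8}:  v_{3} + v_{8} = 2·v_{1} + v_{7}  ⟹  sig = (2; 1,2)
  • {6,8}:  v_{6} + v_{8} = 2·v_{1} + v_{9}  ⟹  sig = (2; 1,2)
  • {2,8}:  v_{2} + v_{8} = 2·v_{1}  ⟹  sig = (2; 2)
  • {1,7,9}:  v_{1} + v_{7} + v_{9} = v_{8}  ⟹  sig = (3; 1)

Hence PRS(X_Σ) =
    |P|=2: 21 collections, coeffs (), (), (), (1), (1), (1), (1), (1), (1), (1), (1), (1), (1), (1,1), (1,1), (1,1), (1,1), (1,1), (1,2), (1,2), (2)
    |P|=3: 1 collection, coeffs (1)


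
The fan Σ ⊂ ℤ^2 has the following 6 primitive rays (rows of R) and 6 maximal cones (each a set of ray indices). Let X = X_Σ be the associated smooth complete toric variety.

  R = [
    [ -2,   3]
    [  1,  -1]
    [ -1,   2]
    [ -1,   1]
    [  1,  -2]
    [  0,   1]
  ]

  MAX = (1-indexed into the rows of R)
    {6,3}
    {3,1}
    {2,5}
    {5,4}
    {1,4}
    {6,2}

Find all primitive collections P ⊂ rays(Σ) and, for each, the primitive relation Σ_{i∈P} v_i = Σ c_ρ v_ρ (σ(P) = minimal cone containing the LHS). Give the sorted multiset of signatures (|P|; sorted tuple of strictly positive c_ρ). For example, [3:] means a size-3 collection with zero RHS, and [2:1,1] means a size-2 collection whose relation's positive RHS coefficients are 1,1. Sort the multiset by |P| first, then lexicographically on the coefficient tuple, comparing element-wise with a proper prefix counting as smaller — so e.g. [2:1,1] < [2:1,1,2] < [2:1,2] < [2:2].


Minimal non-faces — 9 found among 6 rays, 6 max cones:

  P={2,4}:  v_{2} + v_{4} = 0  ⇒ sig = [2:]
  P={3,5}:  v_{3} + v_{5} = 0  ⇒ sig = [2:]
  P={1,2}:  v_{1} + v_{2} = v_{3}  ⇒ sig = [2:1]
  P={1,5}:  v_{1} + v_{5} = v_{4}  ⇒ sig = [2:1]
  P={2,3}:  v_{2} + v_{3} = v_{6}  ⇒ sig = [2:1]
  P={3,4}:  v_{3} + v_{4} = v_{1}  ⇒ sig = [2:1]
  P={4,6}:  v_{4} + v_{6} = v_{3}  ⇒ sig = [2:1]
  P={5,6}:  v_{5} + v_{6} = v_{2}  ⇒ sig = [2:1]
  P={1,6}:  v_{1} + v_{6} = 2·v_{3}  ⇒ sig = [2:2]

Signatures (|P|; sorted positive RHS coefficients), sorted:
{ [2:] ×2,  [2:1] ×6,  [2:2] }


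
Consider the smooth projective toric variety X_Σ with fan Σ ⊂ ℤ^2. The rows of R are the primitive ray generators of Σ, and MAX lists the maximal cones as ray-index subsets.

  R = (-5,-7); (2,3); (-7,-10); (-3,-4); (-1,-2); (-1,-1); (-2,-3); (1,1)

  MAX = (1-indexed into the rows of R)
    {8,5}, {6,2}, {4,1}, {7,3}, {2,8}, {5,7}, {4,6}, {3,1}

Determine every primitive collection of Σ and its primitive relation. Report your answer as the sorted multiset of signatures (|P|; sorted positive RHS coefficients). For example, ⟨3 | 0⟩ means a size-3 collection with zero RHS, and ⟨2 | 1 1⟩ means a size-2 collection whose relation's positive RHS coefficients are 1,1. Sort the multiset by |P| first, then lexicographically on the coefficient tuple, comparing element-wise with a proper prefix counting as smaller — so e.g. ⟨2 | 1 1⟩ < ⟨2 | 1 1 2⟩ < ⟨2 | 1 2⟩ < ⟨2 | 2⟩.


The 20 primitive collections of Σ (r=8, n=2):

  P = {2,7}:  v_{2} + v_{7} = 0  ⟹  sig = ⟨2 | 0⟩
  P = {6,8}:  v_{6} + v_{8} = 0  ⟹  sig = ⟨2 | 0⟩
  P = {1,2}:  v_{1} + v_{2} = v_{4}  ⟹  sig = ⟨2 | 1⟩
  P = {1,7}:  v_{1} + v_{7} = v_{3}  ⟹  sig = ⟨2 | 1⟩
  P = {2,3}:  v_{2} + v_{3} = v_{1}  ⟹  sig = ⟨2 | 1⟩
  P = {2,4}:  v_{2} + v_{4} = v_{6}  ⟹  sig = ⟨2 | 1⟩
  P = {2,5}:  v_{2} + v_{5} = v_{8}  ⟹  sig = ⟨2 | 1⟩
  P = {4,7}:  v_{4} + v_{7} = v_{1}  ⟹  sig = ⟨2 | 1⟩
  P = {4,8}:  v_{4} + v_{8} = v_{7}  ⟹  sig = ⟨2 | 1⟩
  P = {5,6}:  v_{5} + v_{6} = v_{7}  ⟹  sig = ⟨2 | 1⟩
  P = {6,7}:  v_{6} + v_{7} = v_{4}  ⟹  sig = ⟨2 | 1⟩
  P = {7,8}:  v_{7} + v_{8} = v_{5}  ⟹  sig = ⟨2 | 1⟩
  P = {3,6}:  v_{3} + v_{6} = v_{1} + v_{4}  ⟹  sig = ⟨2 | 1 1⟩
  P = {1,6}:  v_{1} + v_{6} = 2·v_{4}  ⟹  sig = ⟨2 | 2⟩
  P = {1,8}:  v_{1} + v_{8} = 2·v_{7}  ⟹  sig = ⟨2 | 2⟩
  P = {3,4}:  v_{3} + v_{4} = 2·v_{1}  ⟹  sig = ⟨2 | 2⟩
  P = {4,5}:  v_{4} + v_{5} = 2·v_{7}  ⟹  sig = ⟨2 | 2⟩
  P = {1,5}:  v_{1} + v_{5} = 3·v_{7}  ⟹  sig = ⟨2 | 3⟩
  P = {3,8}:  v_{3} + v_{8} = 3·v_{7}  ⟹  sig = ⟨2 | 3⟩
  P = {3,5}:  v_{3} + v_{5} = 4·v_{7}  ⟹  sig = ⟨2 | 4⟩

Sorted signature multiset PRS(X):
[⟨2 | 0⟩, ⟨2 | 0⟩, ⟨2 | 1⟩, ⟨2 | 1⟩, ⟨2 | 1⟩, ⟨2 | 1⟩, ⟨2 | 1⟩, ⟨2 | 1⟩, ⟨2 | 1⟩, ⟨2 | 1⟩, ⟨2 | 1⟩, ⟨2 | 1⟩, ⟨2 | 1 1⟩, ⟨2 | 2⟩, ⟨2 | 2⟩, ⟨2 | 2⟩, ⟨2 | 2⟩, ⟨2 | 3⟩, ⟨2 | 3⟩, ⟨2 | 4⟩]


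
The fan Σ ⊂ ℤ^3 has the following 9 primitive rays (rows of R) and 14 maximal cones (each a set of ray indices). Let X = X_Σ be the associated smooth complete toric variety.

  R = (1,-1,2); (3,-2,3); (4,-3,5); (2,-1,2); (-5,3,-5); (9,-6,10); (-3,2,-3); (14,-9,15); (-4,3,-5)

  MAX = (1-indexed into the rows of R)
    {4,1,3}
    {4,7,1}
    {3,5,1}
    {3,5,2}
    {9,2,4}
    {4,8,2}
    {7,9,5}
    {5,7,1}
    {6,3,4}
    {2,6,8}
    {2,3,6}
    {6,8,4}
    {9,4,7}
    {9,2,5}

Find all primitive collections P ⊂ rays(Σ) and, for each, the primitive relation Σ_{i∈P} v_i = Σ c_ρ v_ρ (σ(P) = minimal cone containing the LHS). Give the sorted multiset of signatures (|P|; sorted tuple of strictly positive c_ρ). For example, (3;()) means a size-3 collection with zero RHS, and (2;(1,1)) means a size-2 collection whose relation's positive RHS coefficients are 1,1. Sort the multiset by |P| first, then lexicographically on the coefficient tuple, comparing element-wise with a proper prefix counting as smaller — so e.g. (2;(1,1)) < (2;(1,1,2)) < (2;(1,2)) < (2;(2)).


17 collections generate NE(X_Σ); each relation:

  P = {2,7}:  v_{2} + v_{7} = 0  so sig = (2;())
  P = {3,9}:  v_{3} + v_{9} = 0  so sig = (2;())
  P = {1,2}:  v_{1} + v_{2} = v_{3}  so sig = (2;(1))
  P = {1,9}:  v_{1} + v_{9} = v_{7}  so sig = (2;(1))
  P = {3,7}:  v_{3} + v_{7} = v_{1}  so sig = (2;(1))
  P = {4,5}:  v_{4} + v_{5} = v_{7}  so sig = (2;(1))
  P = {5,6}:  v_{5} + v_{6} = v_{3}  so sig = (2;(1))
  P = {5,8}:  v_{5} + v_{8} = v_{6}  so sig = (2;(1))
  P = {6,7}:  v_{6} + v_{7} = v_{3} + v_{4}  so sig = (2;(1,1))
  P = {6,9}:  v_{6} + v_{9} = v_{2} + v_{4}  so sig = (2;(1,1))
  P = {7,8}:  v_{7} + v_{8} = v_{4} + v_{6}  so sig = (2;(1,1))
  P = {1,8}:  v_{1} + v_{8} = v_{3} + v_{4} + v_{6}  so sig = (2;(1,1,1))
  P = {1,6}:  v_{1} + v_{6} = 2·v_{3} + v_{4}  so sig = (2;(1,2))
  P = {3,8}:  v_{3} + v_{8} = 2·v_{6}  so sig = (2;(2))
  P = {8,9}:  v_{8} + v_{9} = 2·v_{2} + 2·v_{4}  so sig = (2;(2,2))
  P = {2,3,4}:  v_{2} + v_{3} + v_{4} = v_{6}  so sig = (3;(1))
  P = {2,4,6}:  v_{2} + v_{4} + v_{6} = v_{8}  so sig = (3;(1))

Hence PRS(X_Σ) =
    (2;())
    (2;())
    (2;(1))
    (2;(1))
    (2;(1))
    (2;(1))
    (2;(1))
    (2;(1))
    (2;(1,1))
    (2;(1,1))
    (2;(1,1))
    (2;(1,1,1))
    (2;(1,2))
    (2;(2))
    (2;(2,2))
    (3;(1))
    (3;(1))


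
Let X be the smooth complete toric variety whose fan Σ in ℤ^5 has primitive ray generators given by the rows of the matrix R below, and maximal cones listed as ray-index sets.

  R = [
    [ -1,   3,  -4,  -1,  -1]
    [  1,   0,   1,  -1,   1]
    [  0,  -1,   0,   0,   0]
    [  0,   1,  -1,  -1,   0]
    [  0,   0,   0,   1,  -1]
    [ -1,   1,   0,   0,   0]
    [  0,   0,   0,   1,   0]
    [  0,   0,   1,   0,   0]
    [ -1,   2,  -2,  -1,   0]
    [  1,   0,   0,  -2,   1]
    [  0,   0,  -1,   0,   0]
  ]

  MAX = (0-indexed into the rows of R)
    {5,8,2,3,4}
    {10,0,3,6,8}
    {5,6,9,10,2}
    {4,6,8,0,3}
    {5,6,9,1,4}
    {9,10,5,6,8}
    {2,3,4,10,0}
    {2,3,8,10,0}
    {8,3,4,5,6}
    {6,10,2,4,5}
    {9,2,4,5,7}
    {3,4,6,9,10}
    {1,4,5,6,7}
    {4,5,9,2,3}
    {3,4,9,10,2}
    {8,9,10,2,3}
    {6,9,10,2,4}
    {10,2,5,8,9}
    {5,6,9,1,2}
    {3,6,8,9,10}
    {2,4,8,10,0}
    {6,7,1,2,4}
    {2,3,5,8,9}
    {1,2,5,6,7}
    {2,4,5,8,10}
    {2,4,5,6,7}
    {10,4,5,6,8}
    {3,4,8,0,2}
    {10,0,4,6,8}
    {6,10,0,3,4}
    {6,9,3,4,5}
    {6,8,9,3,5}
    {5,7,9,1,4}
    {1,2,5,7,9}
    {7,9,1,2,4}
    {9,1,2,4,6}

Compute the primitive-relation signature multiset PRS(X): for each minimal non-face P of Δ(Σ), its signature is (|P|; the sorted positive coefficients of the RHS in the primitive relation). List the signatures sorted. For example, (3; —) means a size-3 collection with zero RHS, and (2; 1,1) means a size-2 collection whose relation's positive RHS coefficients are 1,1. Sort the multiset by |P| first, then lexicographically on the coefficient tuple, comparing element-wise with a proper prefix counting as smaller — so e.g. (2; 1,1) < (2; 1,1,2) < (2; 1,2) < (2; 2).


Minimal non-faces — 20 found among 11 rays, 36 max cones:

  P = {7,10}:  v_{7} + v_{10} = 0 — sig = (2; —)
  P = {1,10}:  v_{1} + v_{10} = v_{6} + v_{9} — sig = (2; 1,1)
  P = {7,8}:  v_{7} + v_{8} = v_{3} + v_{5} — sig = (2; 1,1)
  P = {0,7}:  v_{0} + v_{7} = v_{3} + v_{4} + v_{8} — sig = (2; 1,1,1)
  P = {3,7}:  v_{3} + v_{7} = v_{4} + v_{5} + v_{9} — sig = (2; 1,1,1)
  P = {1,8}:  v_{1} + v_{8} = v_{3} + v_{5} + v_{6} + v_{9} — sig = (2; 1,1,1,1)
  P = {1,3}:  v_{1} + v_{3} = v_{4} + v_{5} + v_{6} + 2·v_{9} — sig = (2; 1,1,1,2)
  P = {0,5}:  v_{0} + v_{5} = v_{4} + 2·v_{8} — sig = (2; 1,2)
  P = {0,1}:  v_{0} + v_{1} = 3·v_{3} + v_{6} — sig = (2; 1,3)
  P = {0,9}:  v_{0} + v_{9} = 3·v_{3} + v_{10} — sig = (2; 1,3)
  P = {2,3,6}:  v_{2} + v_{3} + v_{6} = v_{10} — sig = (3; 1)
  P = {3,5,10}:  v_{3} + v_{5} + v_{10} = v_{8} — sig = (3; 1)
  P = {6,7,9}:  v_{6} + v_{7} + v_{9} = v_{1} — sig = (3; 1)
  P = {0,2,6}:  v_{0} + v_{2} + v_{6} = v_{4} + v_{8} + 2·v_{10} — sig = (3; 1,1,2)
  P = {2,6,8}:  v_{2} + v_{6} + v_{8} = v_{5} + 2·v_{10} — sig = (3; 1,2)
  P = {4,8,9}:  v_{4} + v_{8} + v_{9} = 2·v_{3} — sig = (3; 2)
  P = {1,2,4,5}:  v_{1} + v_{2} + v_{4} + v_{5} = v_{7} — sig = (4; 1)
  P = {3,4,8,10}:  v_{3} + v_{4} + v_{8} + v_{10} = v_{0} — sig = (4; 1)
  P = {4,5,9,10}:  v_{4} + v_{5} + v_{9} + v_{10} = v_{3} — sig = (4; 1)
  P = {2,4,5,6,9}:  v_{2} + v_{4} + v_{5} + v_{6} + v_{9} = 0 — sig = (5; —)

Hence PRS(X_Σ) =
    |P|=2: 10 collections, coeffs (), (1,1), (1,1), (1,1,1), (1,1,1), (1,1,1,1), (1,1,1,2), (1,2), (1,3), (1,3)
    |P|=3: 6 collections, coeffs (1), (1), (1), (1,1,2), (1,2), (2)
    |P|=4: 3 collections, coeffs (1), (1), (1)
    |P|=5: 1 collection, coeffs ()


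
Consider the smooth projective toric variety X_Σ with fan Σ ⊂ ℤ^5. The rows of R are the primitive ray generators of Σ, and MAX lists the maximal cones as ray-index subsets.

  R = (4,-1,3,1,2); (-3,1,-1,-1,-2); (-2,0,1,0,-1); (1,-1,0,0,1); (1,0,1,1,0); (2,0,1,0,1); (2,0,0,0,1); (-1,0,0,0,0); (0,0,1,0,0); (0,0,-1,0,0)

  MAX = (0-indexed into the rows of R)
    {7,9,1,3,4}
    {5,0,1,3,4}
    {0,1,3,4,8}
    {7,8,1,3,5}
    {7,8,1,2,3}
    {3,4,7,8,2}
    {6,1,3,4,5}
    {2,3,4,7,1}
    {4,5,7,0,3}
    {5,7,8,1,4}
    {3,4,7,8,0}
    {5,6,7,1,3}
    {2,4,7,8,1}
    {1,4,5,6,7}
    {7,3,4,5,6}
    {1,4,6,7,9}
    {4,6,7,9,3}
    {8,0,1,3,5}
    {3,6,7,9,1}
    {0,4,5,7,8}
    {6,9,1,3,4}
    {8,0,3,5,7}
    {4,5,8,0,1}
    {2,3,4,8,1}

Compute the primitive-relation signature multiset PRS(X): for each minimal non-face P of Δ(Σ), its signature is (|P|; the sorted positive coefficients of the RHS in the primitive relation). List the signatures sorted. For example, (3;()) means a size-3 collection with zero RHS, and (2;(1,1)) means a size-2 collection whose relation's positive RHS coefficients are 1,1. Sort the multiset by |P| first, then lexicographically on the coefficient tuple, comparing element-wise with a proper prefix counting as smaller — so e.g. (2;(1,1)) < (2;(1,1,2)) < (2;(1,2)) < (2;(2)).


Σ has 14 primitive collections:

  {8,9}:  v_{8} + v_{9} = 0  ⟹  sig = (2;())
  {2,6}:  v_{2} + v_{6} = v_{8}  ⟹  sig = (2;(1))
  {5,9}:  v_{5} + v_{9} = v_{6}  ⟹  sig = (2;(1))
  {6,8}:  v_{6} + v_{8} = v_{5}  ⟹  sig = (2;(1))
  {0,9}:  v_{0} + v_{9} = v_{3} + v_{4} + v_{5}  ⟹  sig = (2;(1,1,1))
  {2,9}:  v_{2} + v_{9} = v_{1} + v_{3} + v_{4} + v_{7}  ⟹  sig = (2;(1,1,1,1))
  {0,6}:  v_{0} + v_{6} = v_{3} + v_{4} + 2·v_{5}  ⟹  sig = (2;(1,1,2))
  {0,2}:  v_{0} + v_{2} = v_{3} + v_{4} + 3·v_{8}  ⟹  sig = (2;(1,1,3))
  {2,5}:  v_{2} + v_{5} = 2·v_{8}  ⟹  sig = (2;(2))
  {0,1,7}:  v_{0} + v_{1} + v_{7} = 2·v_{8}  ⟹  sig = (3;(2))
  {3,4,5,8}:  v_{3} + v_{4} + v_{5} + v_{8} = v_{0}  ⟹  sig = (4;(1))
  {1,3,4,6,7}:  v_{1} + v_{3} + v_{4} + v_{6} + v_{7} = 0  ⟹  sig = (5;())
  {1,3,4,5,7}:  v_{1} + v_{3} + v_{4} + v_{5} + v_{7} = v_{8}  ⟹  sig = (5;(1))
  {1,3,4,7,8}:  v_{1} + v_{3} + v_{4} + v_{7} + v_{8} = v_{2}  ⟹  sig = (5;(1))

Sorted signature multiset PRS(X):
[(2;()), (2;(1)), (2;(1)), (2;(1)), (2;(1,1,1)), (2;(1,1,1,1)), (2;(1,1,2)), (2;(1,1,3)), (2;(2)), (3;(2)), (4;(1)), (5;()), (5;(1)), (5;(1))]


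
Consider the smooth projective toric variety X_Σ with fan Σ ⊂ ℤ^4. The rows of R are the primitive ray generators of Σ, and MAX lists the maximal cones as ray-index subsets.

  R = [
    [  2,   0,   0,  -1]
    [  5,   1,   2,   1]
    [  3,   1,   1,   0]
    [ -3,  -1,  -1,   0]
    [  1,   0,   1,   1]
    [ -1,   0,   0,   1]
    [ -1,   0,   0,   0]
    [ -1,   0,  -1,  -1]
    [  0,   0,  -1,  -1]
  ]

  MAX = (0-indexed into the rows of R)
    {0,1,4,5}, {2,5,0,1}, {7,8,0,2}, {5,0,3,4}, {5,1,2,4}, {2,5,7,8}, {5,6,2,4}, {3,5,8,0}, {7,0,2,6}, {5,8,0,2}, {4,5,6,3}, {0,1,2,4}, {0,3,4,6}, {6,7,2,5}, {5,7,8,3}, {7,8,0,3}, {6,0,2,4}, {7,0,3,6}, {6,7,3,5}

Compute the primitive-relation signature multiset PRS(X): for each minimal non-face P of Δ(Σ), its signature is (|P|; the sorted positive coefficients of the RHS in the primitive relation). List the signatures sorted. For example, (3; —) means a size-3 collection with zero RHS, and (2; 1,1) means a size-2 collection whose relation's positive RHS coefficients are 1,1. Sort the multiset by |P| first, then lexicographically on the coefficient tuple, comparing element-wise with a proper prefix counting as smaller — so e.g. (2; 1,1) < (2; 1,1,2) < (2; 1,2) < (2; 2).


Primitive collections (11):

  {2,3}:  v_{2} + v_{3} = 0 ; sig = (2; —)
  {4,7}:  v_{4} + v_{7} = 0 ; sig = (2; —)
  {6,8}:  v_{6} + v_{8} = v_{7} ; sig = (2; 1)
  {1,6}:  v_{1} + v_{6} = v_{2} + v_{4} ; sig = (2; 1,1)
  {4,8}:  v_{4} + v_{8} = v_{0} + v_{5} ; sig = (2; 1,1)
  {1,3}:  v_{1} + v_{3} = v_{0} + v_{4} + v_{5} ; sig = (2; 1,1,1)
  {1,7}:  v_{1} + v_{7} = v_{0} + v_{2} + v_{5} ; sig = (2; 1,1,1)
  {1,8}:  v_{1} + v_{8} = 2·v_{0} + v_{2} + 2·v_{5} ; sig = (2; 1,2,2)
  {0,5,6}:  v_{0} + v_{5} + v_{6} = 0 ; sig = (3; —)
  {0,5,7}:  v_{0} + v_{5} + v_{7} = v_{8} ; sig = (3; 1)
  {0,2,4,5}:  v_{0} + v_{2} + v_{4} + v_{5} = v_{1} ; sig = (4; 1)

Sorted signature multiset PRS(X):
[(2; —), (2; —), (2; 1), (2; 1,1), (2; 1,1), (2; 1,1,1), (2; 1,1,1), (2; 1,2,2), (3; —), (3; 1), (4; 1)]


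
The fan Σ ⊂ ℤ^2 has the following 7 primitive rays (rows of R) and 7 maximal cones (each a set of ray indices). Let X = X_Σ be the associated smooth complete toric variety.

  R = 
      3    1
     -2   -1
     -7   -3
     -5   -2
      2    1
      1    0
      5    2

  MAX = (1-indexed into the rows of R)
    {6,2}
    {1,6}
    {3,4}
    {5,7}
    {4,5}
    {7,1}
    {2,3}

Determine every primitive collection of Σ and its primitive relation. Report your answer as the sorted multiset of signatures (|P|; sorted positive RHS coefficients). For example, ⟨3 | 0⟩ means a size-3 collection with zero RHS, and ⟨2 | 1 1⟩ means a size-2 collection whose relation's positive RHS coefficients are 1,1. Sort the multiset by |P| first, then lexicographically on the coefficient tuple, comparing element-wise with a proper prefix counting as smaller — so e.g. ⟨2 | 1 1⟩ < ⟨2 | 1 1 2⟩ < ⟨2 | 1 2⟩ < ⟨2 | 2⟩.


Δ(Σ) — 7 vertices, 14 min non-faces:

  P={2,5}:  v_{2} + v_{5} = 0  ⇒ sig = ⟨2 | 0⟩
  P={4,7}:  v_{4} + v_{7} = 0  ⇒ sig = ⟨2 | 0⟩
  P={1,2}:  v_{1} + v_{2} = v_{6}  ⇒ sig = ⟨2 | 1⟩
  P={1,4}:  v_{1} + v_{4} = v_{2}  ⇒ sig = ⟨2 | 1⟩
  P={1,5}:  v_{1} + v_{5} = v_{7}  ⇒ sig = ⟨2 | 1⟩
  P={2,4}:  v_{2} + v_{4} = v_{3}  ⇒ sig = ⟨2 | 1⟩
  P={2,7}:  v_{2} + v_{7} = v_{1}  ⇒ sig = ⟨2 | 1⟩
  P={3,5}:  v_{3} + v_{5} = v_{4}  ⇒ sig = ⟨2 | 1⟩
  P={3,7}:  v_{3} + v_{7} = v_{2}  ⇒ sig = ⟨2 | 1⟩
  P={5,6}:  v_{5} + v_{6} = v_{1}  ⇒ sig = ⟨2 | 1⟩
  P={1,3}:  v_{1} + v_{3} = 2·v_{2}  ⇒ sig = ⟨2 | 2⟩
  P={4,6}:  v_{4} + v_{6} = 2·v_{2}  ⇒ sig = ⟨2 | 2⟩
  P={6,7}:  v_{6} + v_{7} = 2·v_{1}  ⇒ sig = ⟨2 | 2⟩
  P={3,6}:  v_{3} + v_{6} = 3·v_{2}  ⇒ sig = ⟨2 | 3⟩

Hence PRS(X_Σ) =
{ ⟨2 | 0⟩ ×2,  ⟨2 | 1⟩ ×8,  ⟨2 | 2⟩ ×3,  ⟨2 | 3⟩ }


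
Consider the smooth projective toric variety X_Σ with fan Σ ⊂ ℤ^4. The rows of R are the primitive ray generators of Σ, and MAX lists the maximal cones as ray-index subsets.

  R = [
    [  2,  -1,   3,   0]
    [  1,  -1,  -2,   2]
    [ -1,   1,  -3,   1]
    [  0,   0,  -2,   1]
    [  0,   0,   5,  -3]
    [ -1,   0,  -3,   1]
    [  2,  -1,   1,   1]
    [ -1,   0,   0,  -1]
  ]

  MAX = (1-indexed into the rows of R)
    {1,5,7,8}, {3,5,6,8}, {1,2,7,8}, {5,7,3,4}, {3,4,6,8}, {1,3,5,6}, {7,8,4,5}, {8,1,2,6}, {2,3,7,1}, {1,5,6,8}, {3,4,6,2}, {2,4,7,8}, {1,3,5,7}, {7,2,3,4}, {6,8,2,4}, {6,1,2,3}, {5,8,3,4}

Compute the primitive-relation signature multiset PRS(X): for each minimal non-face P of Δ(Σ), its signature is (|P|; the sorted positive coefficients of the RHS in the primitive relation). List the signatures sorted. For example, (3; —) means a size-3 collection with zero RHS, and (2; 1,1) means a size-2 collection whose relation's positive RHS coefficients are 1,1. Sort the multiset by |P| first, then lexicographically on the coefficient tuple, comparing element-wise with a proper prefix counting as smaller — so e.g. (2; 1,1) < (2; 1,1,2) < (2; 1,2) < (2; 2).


7 collections generate NE(X_Σ); each relation:

  {1,4}:  v_{1} + v_{4} = v_{7}  ⟹  sig = (2; 1)
  {6,7}:  v_{6} + v_{7} = v_{2}  ⟹  sig = (2; 1)
  {2,5}:  v_{2} + v_{5} = v_{1} + v_{8}  ⟹  sig = (2; 1,1)
  {1,3,8}:  v_{1} + v_{3} + v_{8} = 0  ⟹  sig = (3; —)
  {3,7,8}:  v_{3} + v_{7} + v_{8} = v_{4}  ⟹  sig = (3; 1)
  {4,5,6}:  v_{4} + v_{5} + v_{6} = v_{8}  ⟹  sig = (3; 1)
  {2,3,8}:  v_{2} + v_{3} + v_{8} = v_{4} + v_{6}  ⟹  sig = (3; 1,1)

Signatures (|P|; sorted positive RHS coefficients), sorted:
    |P|=2: 3 collections, coeffs (1), (1), (1,1)
    |P|=3: 4 collections, coeffs (), (1), (1), (1,1)


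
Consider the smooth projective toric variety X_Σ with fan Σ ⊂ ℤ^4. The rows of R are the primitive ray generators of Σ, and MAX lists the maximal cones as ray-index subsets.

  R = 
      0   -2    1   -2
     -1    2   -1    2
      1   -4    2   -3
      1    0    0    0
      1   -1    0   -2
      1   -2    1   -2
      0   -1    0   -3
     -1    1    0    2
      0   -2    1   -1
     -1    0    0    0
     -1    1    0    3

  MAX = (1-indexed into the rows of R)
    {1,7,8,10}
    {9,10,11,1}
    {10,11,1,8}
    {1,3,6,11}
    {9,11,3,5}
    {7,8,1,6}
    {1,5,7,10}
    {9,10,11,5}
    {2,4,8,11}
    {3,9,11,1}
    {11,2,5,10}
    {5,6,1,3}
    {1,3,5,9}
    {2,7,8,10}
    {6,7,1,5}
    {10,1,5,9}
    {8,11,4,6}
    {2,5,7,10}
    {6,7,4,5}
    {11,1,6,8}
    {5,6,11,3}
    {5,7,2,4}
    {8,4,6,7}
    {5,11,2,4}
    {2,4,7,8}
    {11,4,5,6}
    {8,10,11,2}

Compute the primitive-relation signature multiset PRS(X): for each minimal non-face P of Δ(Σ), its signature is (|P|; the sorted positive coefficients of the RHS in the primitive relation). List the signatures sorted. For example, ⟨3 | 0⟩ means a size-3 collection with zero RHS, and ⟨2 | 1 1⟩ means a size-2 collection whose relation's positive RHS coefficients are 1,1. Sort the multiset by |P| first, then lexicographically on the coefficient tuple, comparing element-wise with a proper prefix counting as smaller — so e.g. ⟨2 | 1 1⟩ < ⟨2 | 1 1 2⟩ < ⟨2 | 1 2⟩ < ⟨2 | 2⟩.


The 18 primitive collections of Σ (r=11, n=4):

  • {2,6}:  v_{2} + v_{6} = 0  so sig = ⟨2 | 0⟩
  • {4,10}:  v_{4} + v_{10} = 0  so sig = ⟨2 | 0⟩
  • {5,8}:  v_{5} + v_{8} = 0  so sig = ⟨2 | 0⟩
  • {1,2}:  v_{1} + v_{2} = v_{10}  so sig = ⟨2 | 1⟩
  • {1,4}:  v_{1} + v_{4} = v_{6}  so sig = ⟨2 | 1⟩
  • {2,3}:  v_{2} + v_{3} = v_{9}  so sig = ⟨2 | 1⟩
  • {6,9}:  v_{6} + v_{9} = v_{3}  so sig = ⟨2 | 1⟩
  • {6,10}:  v_{6} + v_{10} = v_{1}  so sig = ⟨2 | 1⟩
  • {7,11}:  v_{7} + v_{11} = v_{10}  so sig = ⟨2 | 1⟩
  • {3,10}:  v_{3} + v_{10} = v_{1} + v_{9}  so sig = ⟨2 | 1 1⟩
  • {8,9}:  v_{8} + v_{9} = v_{1} + v_{11}  so sig = ⟨2 | 1 1⟩
  • {2,9}:  v_{2} + v_{9} = v_{5} + v_{10} + v_{11}  so sig = ⟨2 | 1 1 1⟩
  • {3,8}:  v_{3} + v_{8} = v_{1} + v_{6} + v_{11}  so sig = ⟨2 | 1 1 1⟩
  • {4,9}:  v_{4} + v_{9} = v_{5} + v_{6} + v_{11}  so sig = ⟨2 | 1 1 1⟩
  • {7,9}:  v_{7} + v_{9} = v_{1} + v_{5} + v_{10}  so sig = ⟨2 | 1 1 1⟩
  • {3,4}:  v_{3} + v_{4} = v_{5} + 2·v_{6} + v_{11}  so sig = ⟨2 | 1 1 2⟩
  • {3,7}:  v_{3} + v_{7} = 2·v_{1} + v_{5}  so sig = ⟨2 | 1 2⟩
  • {1,5,11}:  v_{1} + v_{5} + v_{11} = v_{9}  so sig = ⟨3 | 1⟩

Hence PRS(X_Σ) =
    |P|=2: 17 collections, coeffs (), (), (), (1), (1), (1), (1), (1), (1), (1,1), (1,1), (1,1,1), (1,1,1), (1,1,1), (1,1,1), (1,1,2), (1,2)
    |P|=3: 1 collection, coeffs (1)


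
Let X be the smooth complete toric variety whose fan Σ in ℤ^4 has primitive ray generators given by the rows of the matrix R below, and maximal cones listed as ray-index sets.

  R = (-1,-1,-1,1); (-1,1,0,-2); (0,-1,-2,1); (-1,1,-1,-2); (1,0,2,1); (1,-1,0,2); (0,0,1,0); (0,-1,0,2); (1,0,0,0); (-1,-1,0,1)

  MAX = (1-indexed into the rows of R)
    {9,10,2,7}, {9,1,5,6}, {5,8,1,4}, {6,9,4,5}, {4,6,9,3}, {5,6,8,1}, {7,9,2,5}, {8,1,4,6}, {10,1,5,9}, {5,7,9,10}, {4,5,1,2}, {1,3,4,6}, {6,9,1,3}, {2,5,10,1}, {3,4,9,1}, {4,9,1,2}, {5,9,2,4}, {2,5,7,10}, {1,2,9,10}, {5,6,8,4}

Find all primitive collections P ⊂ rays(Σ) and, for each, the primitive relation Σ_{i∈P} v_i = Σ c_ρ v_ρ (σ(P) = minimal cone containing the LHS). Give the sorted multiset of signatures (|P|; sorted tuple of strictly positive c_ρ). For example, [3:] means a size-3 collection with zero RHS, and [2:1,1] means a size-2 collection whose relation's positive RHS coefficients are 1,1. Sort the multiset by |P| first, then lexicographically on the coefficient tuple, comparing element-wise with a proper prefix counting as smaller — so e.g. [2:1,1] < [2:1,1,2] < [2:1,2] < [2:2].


Minimal non-faces — 20 found among 10 rays, 20 max cones:

  P={2,6}:  v_{2} + v_{6} = 0 — sig = [2:]
  P={1,7}:  v_{1} + v_{7} = v_{10} — sig = [2:1]
  P={3,5}:  v_{3} + v_{5} = v_{6} — sig = [2:1]
  P={4,7}:  v_{4} + v_{7} = v_{2} — sig = [2:1]
  P={8,9}:  v_{8} + v_{9} = v_{6} — sig = [2:1]
  P={3,7}:  v_{3} + v_{7} = v_{1} + v_{9} — sig = [2:1,1]
  P={4,10}:  v_{4} + v_{10} = v_{1} + v_{2} — sig = [2:1,1]
  P={7,8}:  v_{7} + v_{8} = v_{1} + v_{5} — sig = [2:1,1]
  P={2,3}:  v_{2} + v_{3} = v_{1} + v_{4} + v_{9} — sig = [2:1,1,1]
  P={2,8}:  v_{2} + v_{8} = v_{1} + v_{4} + v_{5} — sig = [2:1,1,1]
  P={6,7}:  v_{6} + v_{7} = v_{1} + v_{5} + v_{9} — sig = [2:1,1,1]
  P={3,8}:  v_{3} + v_{8} = v_{1} + v_{4} + 2·v_{6} — sig = [2:1,1,2]
  P={6,10}:  v_{6} + v_{10} = 2·v_{1} + v_{5} + v_{9} — sig = [2:1,1,2]
  P={3,10}:  v_{3} + v_{10} = 2·v_{1} + v_{9} — sig = [2:1,2]
  P={8,10}:  v_{8} + v_{10} = 2·v_{1} + v_{5} — sig = [2:1,2]
  P={1,4,5,9}:  v_{1} + v_{4} + v_{5} + v_{9} = 0 — sig = [4:]
  P={1,2,5,9}:  v_{1} + v_{2} + v_{5} + v_{9} = v_{7} — sig = [4:1]
  P={1,4,5,6}:  v_{1} + v_{4} + v_{5} + v_{6} = v_{8} — sig = [4:1]
  P={1,4,6,9}:  v_{1} + v_{4} + v_{6} + v_{9} = v_{3} — sig = [4:1]
  P={2,5,9,10}:  v_{2} + v_{5} + v_{9} + v_{10} = 2·v_{7} — sig = [4:2]

Sorted signature multiset PRS(X):
[[2:], [2:1], [2:1], [2:1], [2:1], [2:1,1], [2:1,1], [2:1,1], [2:1,1,1], [2:1,1,1], [2:1,1,1], [2:1,1,2], [2:1,1,2], [2:1,2], [2:1,2], [4:], [4:1], [4:1], [4:1], [4:2]]


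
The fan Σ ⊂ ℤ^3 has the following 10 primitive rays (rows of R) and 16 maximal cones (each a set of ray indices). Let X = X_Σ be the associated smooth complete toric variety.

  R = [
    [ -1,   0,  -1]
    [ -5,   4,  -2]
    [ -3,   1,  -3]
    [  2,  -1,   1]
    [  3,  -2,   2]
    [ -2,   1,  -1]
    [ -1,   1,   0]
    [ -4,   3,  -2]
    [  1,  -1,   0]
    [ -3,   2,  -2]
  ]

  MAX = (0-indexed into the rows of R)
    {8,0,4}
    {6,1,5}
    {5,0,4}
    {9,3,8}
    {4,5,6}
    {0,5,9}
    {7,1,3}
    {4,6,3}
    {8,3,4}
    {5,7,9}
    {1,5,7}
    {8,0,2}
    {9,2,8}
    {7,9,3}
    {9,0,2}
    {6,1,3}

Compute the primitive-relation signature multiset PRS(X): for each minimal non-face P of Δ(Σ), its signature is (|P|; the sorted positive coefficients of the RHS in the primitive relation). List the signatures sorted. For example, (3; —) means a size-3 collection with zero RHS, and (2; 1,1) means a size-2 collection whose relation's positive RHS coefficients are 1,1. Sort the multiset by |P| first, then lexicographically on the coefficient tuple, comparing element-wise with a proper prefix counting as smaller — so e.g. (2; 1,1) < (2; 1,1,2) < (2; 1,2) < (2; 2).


Primitive collections (22):

  P = {3,5}:  v_{3} + v_{5} = 0 — sig = (2; —)
  P = {4,9}:  v_{4} + v_{9} = 0 — sig = (2; —)
  P = {6,8}:  v_{6} + v_{8} = 0 — sig = (2; —)
  P = {0,3}:  v_{0} + v_{3} = v_{8} — sig = (2; 1)
  P = {0,6}:  v_{0} + v_{6} = v_{5} — sig = (2; 1)
  P = {1,8}:  v_{1} + v_{8} = v_{7} — sig = (2; 1)
  P = {4,7}:  v_{4} + v_{7} = v_{6} — sig = (2; 1)
  P = {5,8}:  v_{5} + v_{8} = v_{0} — sig = (2; 1)
  P = {6,7}:  v_{6} + v_{7} = v_{1} — sig = (2; 1)
  P = {6,9}:  v_{6} + v_{9} = v_{7} — sig = (2; 1)
  P = {7,8}:  v_{7} + v_{8} = v_{9} — sig = (2; 1)
  P = {0,1}:  v_{0} + v_{1} = v_{5} + v_{7} — sig = (2; 1,1)
  P = {0,7}:  v_{0} + v_{7} = v_{5} + v_{9} — sig = (2; 1,1)
  P = {2,4}:  v_{2} + v_{4} = v_{0} + v_{8} — sig = (2; 1,1)
  P = {2,6}:  v_{2} + v_{6} = v_{0} + v_{9} — sig = (2; 1,1)
  P = {1,2}:  v_{1} + v_{2} = v_{5} + 2·v_{9} — sig = (2; 1,2)
  P = {2,3}:  v_{2} + v_{3} = 2·v_{8} + v_{9} — sig = (2; 1,2)
  P = {2,5}:  v_{2} + v_{5} = 2·v_{0} + v_{9} — sig = (2; 1,2)
  P = {2,7}:  v_{2} + v_{7} = v_{0} + 2·v_{9} — sig = (2; 1,2)
  P = {1,4}:  v_{1} + v_{4} = 2·v_{6} — sig = (2; 2)
  P = {1,9}:  v_{1} + v_{9} = 2·v_{7} — sig = (2; 2)
  P = {0,8,9}:  v_{0} + v_{8} + v_{9} = v_{2} — sig = (3; 1)

Signatures (|P|; sorted positive RHS coefficients), sorted:
{ (2; —) ×3,  (2; 1) ×8,  (2; 1,1) ×4,  (2; 1,2) ×4,  (2; 2) ×2,  (3; 1) }


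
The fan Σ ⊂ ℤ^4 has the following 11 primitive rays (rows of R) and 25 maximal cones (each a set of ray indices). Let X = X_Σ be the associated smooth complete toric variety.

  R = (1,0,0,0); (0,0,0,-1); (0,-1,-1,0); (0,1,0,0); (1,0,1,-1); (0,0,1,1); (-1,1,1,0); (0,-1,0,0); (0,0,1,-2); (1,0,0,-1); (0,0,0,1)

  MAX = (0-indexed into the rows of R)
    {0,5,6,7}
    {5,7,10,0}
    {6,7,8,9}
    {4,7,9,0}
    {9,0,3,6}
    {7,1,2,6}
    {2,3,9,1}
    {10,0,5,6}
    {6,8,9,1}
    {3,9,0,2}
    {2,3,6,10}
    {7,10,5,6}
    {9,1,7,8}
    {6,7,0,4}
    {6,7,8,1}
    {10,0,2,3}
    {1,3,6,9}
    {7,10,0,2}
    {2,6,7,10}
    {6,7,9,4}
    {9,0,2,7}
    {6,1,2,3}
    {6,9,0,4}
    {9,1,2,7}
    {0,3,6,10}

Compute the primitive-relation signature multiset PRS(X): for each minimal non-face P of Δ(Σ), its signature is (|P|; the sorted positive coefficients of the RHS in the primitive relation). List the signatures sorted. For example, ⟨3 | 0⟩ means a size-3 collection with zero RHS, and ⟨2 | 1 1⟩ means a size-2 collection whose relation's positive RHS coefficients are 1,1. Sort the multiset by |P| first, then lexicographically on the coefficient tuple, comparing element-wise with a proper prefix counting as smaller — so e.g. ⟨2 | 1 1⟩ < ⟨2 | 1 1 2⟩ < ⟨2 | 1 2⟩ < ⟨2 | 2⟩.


|primitive collections| = 24. Relations:

  P = {1,10}:  v_{1} + v_{10} = 0 — sig = ⟨2 | 0⟩
  P = {3,7}:  v_{3} + v_{7} = 0 — sig = ⟨2 | 0⟩
  P = {0,1}:  v_{0} + v_{1} = v_{9} — sig = ⟨2 | 1⟩
  P = {9,10}:  v_{9} + v_{10} = v_{0} — sig = ⟨2 | 1⟩
  P = {2,4}:  v_{2} + v_{4} = v_{7} + v_{9} — sig = ⟨2 | 1 1⟩
  P = {2,5}:  v_{2} + v_{5} = v_{7} + v_{10} — sig = ⟨2 | 1 1⟩
  P = {1,5}:  v_{1} + v_{5} = v_{0} + v_{6} + v_{7} — sig = ⟨2 | 1 1 1⟩
  P = {3,4}:  v_{3} + v_{4} = v_{0} + v_{6} + v_{9} — sig = ⟨2 | 1 1 1⟩
  P = {3,5}:  v_{3} + v_{5} = v_{0} + v_{6} + v_{10} — sig = ⟨2 | 1 1 1⟩
  P = {3,8}:  v_{3} + v_{8} = v_{1} + v_{6} + v_{9} — sig = ⟨2 | 1 1 1⟩
  P = {5,8}:  v_{5} + v_{8} = v_{4} + v_{6} + v_{7} — sig = ⟨2 | 1 1 1⟩
  P = {8,10}:  v_{8} + v_{10} = v_{6} + v_{7} + v_{9} — sig = ⟨2 | 1 1 1⟩
  P = {0,8}:  v_{0} + v_{8} = v_{6} + v_{7} + 2·v_{9} — sig = ⟨2 | 1 1 2⟩
  P = {1,4}:  v_{1} + v_{4} = v_{6} + v_{7} + 2·v_{9} — sig = ⟨2 | 1 1 2⟩
  P = {4,10}:  v_{4} + v_{10} = 2·v_{0} + v_{6} + v_{7} — sig = ⟨2 | 1 1 2⟩
  P = {5,9}:  v_{5} + v_{9} = 2·v_{0} + v_{6} + v_{7} — sig = ⟨2 | 1 1 2⟩
  P = {2,8}:  v_{2} + v_{8} = 2·v_{1} + v_{7} — sig = ⟨2 | 1 2⟩
  P = {4,5}:  v_{4} + v_{5} = 3·v_{0} + 2·v_{6} + 2·v_{7} — sig = ⟨2 | 2 2 3⟩
  P = {4,8}:  v_{4} + v_{8} = 2·v_{6} + 2·v_{7} + 3·v_{9} — sig = ⟨2 | 2 2 3⟩
  P = {0,2,6}:  v_{0} + v_{2} + v_{6} = 0 — sig = ⟨3 | 0⟩
  P = {2,6,9}:  v_{2} + v_{6} + v_{9} = v_{1} — sig = ⟨3 | 1⟩
  P = {0,6,7,9}:  v_{0} + v_{6} + v_{7} + v_{9} = v_{4} — sig = ⟨4 | 1⟩
  P = {0,6,7,10}:  v_{0} + v_{6} + v_{7} + v_{10} = v_{5} — sig = ⟨4 | 1⟩
  P = {1,6,7,9}:  v_{1} + v_{6} + v_{7} + v_{9} = v_{8} — sig = ⟨4 | 1⟩

Signatures (|P|; sorted positive RHS coefficients), sorted:
[⟨2 | 0⟩, ⟨2 | 0⟩, ⟨2 | 1⟩, ⟨2 | 1⟩, ⟨2 | 1 1⟩, ⟨2 | 1 1⟩, ⟨2 | 1 1 1⟩, ⟨2 | 1 1 1⟩, ⟨2 | 1 1 1⟩, ⟨2 | 1 1 1⟩, ⟨2 | 1 1 1⟩, ⟨2 | 1 1 1⟩, ⟨2 | 1 1 2⟩, ⟨2 | 1 1 2⟩, ⟨2 | 1 1 2⟩, ⟨2 | 1 1 2⟩, ⟨2 | 1 2⟩, ⟨2 | 2 2 3⟩, ⟨2 | 2 2 3⟩, ⟨3 | 0⟩, ⟨3 | 1⟩, ⟨4 | 1⟩, ⟨4 | 1⟩, ⟨4 | 1⟩]


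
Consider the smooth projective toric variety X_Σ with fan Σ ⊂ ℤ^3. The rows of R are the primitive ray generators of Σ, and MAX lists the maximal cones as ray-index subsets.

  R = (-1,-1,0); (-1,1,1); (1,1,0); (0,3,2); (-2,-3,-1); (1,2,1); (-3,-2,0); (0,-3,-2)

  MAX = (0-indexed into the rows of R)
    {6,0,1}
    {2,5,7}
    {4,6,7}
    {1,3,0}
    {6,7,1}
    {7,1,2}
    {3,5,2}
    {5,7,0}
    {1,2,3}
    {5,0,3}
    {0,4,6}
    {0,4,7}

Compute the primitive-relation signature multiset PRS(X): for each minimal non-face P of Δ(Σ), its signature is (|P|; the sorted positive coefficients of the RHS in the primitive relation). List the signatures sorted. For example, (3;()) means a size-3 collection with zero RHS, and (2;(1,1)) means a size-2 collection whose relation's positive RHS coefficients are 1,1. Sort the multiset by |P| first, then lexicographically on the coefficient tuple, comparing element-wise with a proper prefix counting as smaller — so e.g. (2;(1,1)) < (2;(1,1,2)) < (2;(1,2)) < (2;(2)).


Δ(Σ) — 8 vertices, 12 min non-faces:

  P={0,2}:  v_{0} + v_{2} = 0  ⇒ sig = (2;())
  P={3,7}:  v_{3} + v_{7} = 0  ⇒ sig = (2;())
  P={1,4}:  v_{1} + v_{4} = v_{6}  ⇒ sig = (2;(1))
  P={1,5}:  v_{1} + v_{5} = v_{3}  ⇒ sig = (2;(1))
  P={4,5}:  v_{4} + v_{5} = v_{0}  ⇒ sig = (2;(1))
  P={2,4}:  v_{2} + v_{4} = v_{1} + v_{7}  ⇒ sig = (2;(1,1))
  P={3,4}:  v_{3} + v_{4} = v_{0} + v_{1}  ⇒ sig = (2;(1,1))
  P={5,6}:  v_{5} + v_{6} = v_{0} + v_{1}  ⇒ sig = (2;(1,1))
  P={2,6}:  v_{2} + v_{6} = 2·v_{1} + v_{7}  ⇒ sig = (2;(1,2))
  P={3,6}:  v_{3} + v_{6} = v_{0} + 2·v_{1}  ⇒ sig = (2;(1,2))
  P={0,1,7}:  v_{0} + v_{1} + v_{7} = v_{4}  ⇒ sig = (3;(1))
  P={0,6,7}:  v_{0} + v_{6} + v_{7} = 2·v_{4}  ⇒ sig = (3;(2))

so the primitive-relation signature multiset is
{ (2;()) ×2,  (2;(1)) ×3,  (2;(1,1)) ×3,  (2;(1,2)) ×2,  (3;(1)),  (3;(2)) }


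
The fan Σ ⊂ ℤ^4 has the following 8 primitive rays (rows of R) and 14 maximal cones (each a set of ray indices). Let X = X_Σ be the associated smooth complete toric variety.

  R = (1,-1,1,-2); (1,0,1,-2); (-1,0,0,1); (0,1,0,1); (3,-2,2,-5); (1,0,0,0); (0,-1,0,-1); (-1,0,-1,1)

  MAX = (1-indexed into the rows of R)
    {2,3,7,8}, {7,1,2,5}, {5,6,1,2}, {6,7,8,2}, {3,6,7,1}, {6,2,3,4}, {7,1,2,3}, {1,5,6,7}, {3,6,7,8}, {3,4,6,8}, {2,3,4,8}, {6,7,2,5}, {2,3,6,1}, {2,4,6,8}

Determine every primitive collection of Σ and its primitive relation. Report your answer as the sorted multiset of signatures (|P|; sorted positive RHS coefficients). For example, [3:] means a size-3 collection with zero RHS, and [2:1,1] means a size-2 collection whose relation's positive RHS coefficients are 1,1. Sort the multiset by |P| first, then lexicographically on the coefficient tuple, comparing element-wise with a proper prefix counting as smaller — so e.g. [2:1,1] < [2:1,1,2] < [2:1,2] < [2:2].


|primitive collections| = 9. Relations:

  P={4,7}:  v_{4} + v_{7} = 0 — sig = [2:]
  P={1,8}:  v_{1} + v_{8} = v_{7} — sig = [2:1]
  P={1,4}:  v_{1} + v_{4} = v_{2} + v_{3} + v_{6} — sig = [2:1,1,1]
  P={4,5}:  v_{4} + v_{5} = v_{1} + v_{2} + v_{6} — sig = [2:1,1,1]
  P={5,8}:  v_{5} + v_{8} = v_{2} + v_{6} + 2·v_{7} — sig = [2:1,1,2]
  P={3,5}:  v_{3} + v_{5} = 2·v_{1} — sig = [2:2]
  P={2,3,6,8}:  v_{2} + v_{3} + v_{6} + v_{8} = 0 — sig = [4:]
  P={1,2,6,7}:  v_{1} + v_{2} + v_{6} + v_{7} = v_{5} — sig = [4:1]
  P={2,3,6,7}:  v_{2} + v_{3} + v_{6} + v_{7} = v_{1} — sig = [4:1]

so the primitive-relation signature multiset is
    |P|=2: 6 collections, coeffs (), (1), (1,1,1), (1,1,1), (1,1,2), (2)
    |P|=4: 3 collections, coeffs (), (1), (1)


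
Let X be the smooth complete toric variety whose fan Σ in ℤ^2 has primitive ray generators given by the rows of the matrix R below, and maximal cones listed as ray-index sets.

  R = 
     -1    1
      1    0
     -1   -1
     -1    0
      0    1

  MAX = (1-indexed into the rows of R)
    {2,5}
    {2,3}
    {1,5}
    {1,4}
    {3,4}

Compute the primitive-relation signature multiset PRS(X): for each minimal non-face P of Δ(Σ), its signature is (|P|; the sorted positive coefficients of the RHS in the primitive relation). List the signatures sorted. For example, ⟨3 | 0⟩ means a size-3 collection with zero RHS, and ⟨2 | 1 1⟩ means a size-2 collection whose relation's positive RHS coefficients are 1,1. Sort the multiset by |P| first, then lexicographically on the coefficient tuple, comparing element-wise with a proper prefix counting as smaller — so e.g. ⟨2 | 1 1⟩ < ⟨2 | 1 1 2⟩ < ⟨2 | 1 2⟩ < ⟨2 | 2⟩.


Primitive collections (5):

  • {2,4}:  v_{2} + v_{4} = 0  ⟹  sig = ⟨2 | 0⟩
  • {1,2}:  v_{1} + v_{2} = v_{5}  ⟹  sig = ⟨2 | 1⟩
  • {3,5}:  v_{3} + v_{5} = v_{4}  ⟹  sig = ⟨2 | 1⟩
  • {4,5}:  v_{4} + v_{5} = v_{1}  ⟹  sig = ⟨2 | 1⟩
  • {1,3}:  v_{1} + v_{3} = 2·v_{4}  ⟹  sig = ⟨2 | 2⟩

so the primitive-relation signature multiset is
    ⟨2 | 0⟩
    ⟨2 | 1⟩
    ⟨2 | 1⟩
    ⟨2 | 1⟩
    ⟨2 | 2⟩


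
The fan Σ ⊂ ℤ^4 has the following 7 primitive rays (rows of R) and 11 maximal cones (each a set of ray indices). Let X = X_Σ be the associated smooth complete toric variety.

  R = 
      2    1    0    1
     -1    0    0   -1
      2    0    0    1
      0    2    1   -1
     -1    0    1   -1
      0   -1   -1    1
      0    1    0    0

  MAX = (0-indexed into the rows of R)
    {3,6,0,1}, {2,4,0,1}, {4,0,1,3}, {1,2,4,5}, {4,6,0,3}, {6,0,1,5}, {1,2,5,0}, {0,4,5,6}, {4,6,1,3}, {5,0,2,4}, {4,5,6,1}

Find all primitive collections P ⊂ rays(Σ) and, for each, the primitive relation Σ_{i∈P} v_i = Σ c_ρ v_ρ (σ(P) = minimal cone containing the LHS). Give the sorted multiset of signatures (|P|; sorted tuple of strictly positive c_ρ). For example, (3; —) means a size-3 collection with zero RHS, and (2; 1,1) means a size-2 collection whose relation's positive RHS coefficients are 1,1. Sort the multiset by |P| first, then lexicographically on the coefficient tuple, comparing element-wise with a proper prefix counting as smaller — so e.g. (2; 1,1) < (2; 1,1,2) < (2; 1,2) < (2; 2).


The 5 primitive collections of Σ (r=7, n=4):

  P={2,6}:  v_{2} + v_{6} = v_{0} ; sig = (2; 1)
  P={3,5}:  v_{3} + v_{5} = v_{6} ; sig = (2; 1)
  P={2,3}:  v_{2} + v_{3} = 2·v_{0} + v_{1} + v_{4} ; sig = (2; 1,1,2)
  P={0,1,4,5}:  v_{0} + v_{1} + v_{4} + v_{5} = 0 ; sig = (4; —)
  P={0,1,4,6}:  v_{0} + v_{1} + v_{4} + v_{6} = v_{3} ; sig = (4; 1)

Sorted signature multiset PRS(X):
    |P|=2: 3 collections, coeffs (1), (1), (1,1,2)
    |P|=4: 2 collections, coeffs (), (1)
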